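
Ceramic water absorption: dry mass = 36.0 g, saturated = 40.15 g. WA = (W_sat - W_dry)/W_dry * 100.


WA = (40.15 - 36.0) / 36.0 * 100 = 11.53%

11.53


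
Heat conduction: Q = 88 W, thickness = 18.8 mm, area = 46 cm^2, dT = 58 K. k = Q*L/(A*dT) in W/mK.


k = 88*18.8/1000/(46/10000*58) = 6.2 W/mK

6.2


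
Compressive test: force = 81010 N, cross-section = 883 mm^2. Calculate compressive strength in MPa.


CS = 81010 / 883 = 91.7 MPa

91.7


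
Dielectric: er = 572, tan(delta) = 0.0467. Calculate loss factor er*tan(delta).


Loss = 572 * 0.0467 = 26.712

26.712


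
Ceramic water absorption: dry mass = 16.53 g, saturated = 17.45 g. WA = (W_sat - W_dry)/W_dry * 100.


WA = (17.45 - 16.53) / 16.53 * 100 = 5.57%

5.57


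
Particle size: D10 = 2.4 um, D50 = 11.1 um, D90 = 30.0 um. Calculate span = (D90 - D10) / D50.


Span = (30.0 - 2.4) / 11.1 = 27.6 / 11.1 = 2.486

2.486


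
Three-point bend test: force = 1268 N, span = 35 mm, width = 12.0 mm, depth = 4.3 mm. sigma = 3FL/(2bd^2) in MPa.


sigma = 3*1268*35/(2*12.0*4.3^2) = 300.0 MPa

300.0


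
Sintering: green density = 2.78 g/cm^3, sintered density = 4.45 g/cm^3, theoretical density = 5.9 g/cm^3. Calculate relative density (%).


Relative = 4.45 / 5.9 * 100 = 75.4%

75.4


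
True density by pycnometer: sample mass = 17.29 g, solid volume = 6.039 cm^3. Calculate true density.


TD = 17.29 / 6.039 = 2.863 g/cm^3

2.863


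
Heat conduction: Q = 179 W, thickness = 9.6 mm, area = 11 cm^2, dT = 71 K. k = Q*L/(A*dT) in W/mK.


k = 179*9.6/1000/(11/10000*71) = 22.0 W/mK

22.0


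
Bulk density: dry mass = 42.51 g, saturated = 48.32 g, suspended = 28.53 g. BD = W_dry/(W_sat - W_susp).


BD = 42.51 / (48.32 - 28.53) = 42.51 / 19.79 = 2.148 g/cm^3

2.148


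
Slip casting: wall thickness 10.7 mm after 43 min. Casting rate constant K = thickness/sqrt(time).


K = 10.7 / sqrt(43) = 10.7 / 6.5574 = 1.632 mm/min^0.5

1.632


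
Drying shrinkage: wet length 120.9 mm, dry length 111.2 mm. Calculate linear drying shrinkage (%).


DS = (120.9 - 111.2) / 120.9 * 100 = 8.02%

8.02


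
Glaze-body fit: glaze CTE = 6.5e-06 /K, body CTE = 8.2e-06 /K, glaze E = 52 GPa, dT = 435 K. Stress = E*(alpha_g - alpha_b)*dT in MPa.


Stress = 52*1000*(6.5e-06 - 8.2e-06)*435 = -38.5 MPa

-38.5


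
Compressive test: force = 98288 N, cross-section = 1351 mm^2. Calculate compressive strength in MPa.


CS = 98288 / 1351 = 72.8 MPa

72.8


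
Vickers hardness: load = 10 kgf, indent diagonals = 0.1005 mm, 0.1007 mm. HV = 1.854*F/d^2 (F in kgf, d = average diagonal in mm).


d_avg = (0.1005+0.1007)/2 = 0.1006 mm
HV = 1.854*10/0.1006^2 = 1832

1832


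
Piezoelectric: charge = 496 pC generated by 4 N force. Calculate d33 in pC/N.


d33 = 496 / 4 = 124.0 pC/N

124.0


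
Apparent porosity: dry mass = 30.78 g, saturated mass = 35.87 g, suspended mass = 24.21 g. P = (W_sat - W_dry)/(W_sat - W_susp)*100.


P = (35.87 - 30.78) / (35.87 - 24.21) * 100 = 5.09 / 11.66 * 100 = 43.7%

43.7


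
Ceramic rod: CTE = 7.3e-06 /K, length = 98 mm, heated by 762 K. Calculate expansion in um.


dL = 7.3e-06 * 98 * 762 * 1000 = 545.135 um

545.135


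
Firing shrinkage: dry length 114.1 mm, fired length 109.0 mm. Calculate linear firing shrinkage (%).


FS = (114.1 - 109.0) / 114.1 * 100 = 4.47%

4.47


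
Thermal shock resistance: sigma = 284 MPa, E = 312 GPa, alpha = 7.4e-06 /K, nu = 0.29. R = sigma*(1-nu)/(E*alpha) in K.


R = 284*(1-0.29)/(312*1000*7.4e-06) = 87 K

87


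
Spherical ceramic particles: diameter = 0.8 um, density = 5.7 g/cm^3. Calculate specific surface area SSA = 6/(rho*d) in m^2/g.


SSA = 6 / (5.7 * 0.8) = 1.316 m^2/g

1.316


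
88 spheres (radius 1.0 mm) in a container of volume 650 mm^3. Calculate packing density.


V_sphere = 4/3*pi*1.0^3 = 4.1888 mm^3
Total V = 88*4.1888 = 368.6144 mm^3
PD = 368.6144 / 650 = 0.567

0.567


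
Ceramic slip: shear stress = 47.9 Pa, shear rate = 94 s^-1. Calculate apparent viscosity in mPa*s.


eta = tau/gamma * 1000 = 47.9/94 * 1000 = 509.6 mPa*s

509.6


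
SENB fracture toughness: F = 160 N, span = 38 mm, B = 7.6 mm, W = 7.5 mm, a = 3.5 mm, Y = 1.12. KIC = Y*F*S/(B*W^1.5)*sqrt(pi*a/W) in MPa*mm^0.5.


KIC = 1.12*160*38/(7.6*7.5^1.5)*sqrt(pi*3.5/7.5) = 52.82

52.82


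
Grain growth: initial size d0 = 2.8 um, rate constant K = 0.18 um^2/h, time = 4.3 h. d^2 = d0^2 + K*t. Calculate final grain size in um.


d^2 = 2.8^2 + 0.18*4.3 = 8.614
d = sqrt(8.614) = 2.93 um

2.93


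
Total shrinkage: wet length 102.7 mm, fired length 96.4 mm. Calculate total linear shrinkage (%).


TS = (102.7 - 96.4) / 102.7 * 100 = 6.13%

6.13


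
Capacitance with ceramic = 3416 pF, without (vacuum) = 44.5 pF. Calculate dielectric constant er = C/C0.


er = 3416 / 44.5 = 76.76

76.76


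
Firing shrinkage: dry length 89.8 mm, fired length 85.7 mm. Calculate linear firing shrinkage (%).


FS = (89.8 - 85.7) / 89.8 * 100 = 4.57%

4.57


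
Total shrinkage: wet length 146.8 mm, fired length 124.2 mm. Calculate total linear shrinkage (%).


TS = (146.8 - 124.2) / 146.8 * 100 = 15.4%

15.4


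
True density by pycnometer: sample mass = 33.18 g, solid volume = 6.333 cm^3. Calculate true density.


TD = 33.18 / 6.333 = 5.239 g/cm^3

5.239


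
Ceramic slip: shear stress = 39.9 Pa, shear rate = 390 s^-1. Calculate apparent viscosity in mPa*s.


eta = tau/gamma * 1000 = 39.9/390 * 1000 = 102.3 mPa*s

102.3


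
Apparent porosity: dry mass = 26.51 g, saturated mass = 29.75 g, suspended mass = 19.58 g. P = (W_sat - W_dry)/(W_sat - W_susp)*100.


P = (29.75 - 26.51) / (29.75 - 19.58) * 100 = 3.24 / 10.17 * 100 = 31.9%

31.9


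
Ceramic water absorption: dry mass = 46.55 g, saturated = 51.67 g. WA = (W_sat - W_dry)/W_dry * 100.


WA = (51.67 - 46.55) / 46.55 * 100 = 11.0%

11.0


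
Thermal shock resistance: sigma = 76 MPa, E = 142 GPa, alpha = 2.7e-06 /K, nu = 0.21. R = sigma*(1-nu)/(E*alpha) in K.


R = 76*(1-0.21)/(142*1000*2.7e-06) = 157 K

157


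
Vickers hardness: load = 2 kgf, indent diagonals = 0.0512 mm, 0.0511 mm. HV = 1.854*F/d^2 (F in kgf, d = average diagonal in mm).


d_avg = (0.0512+0.0511)/2 = 0.05115 mm
HV = 1.854*2/0.05115^2 = 1417

1417


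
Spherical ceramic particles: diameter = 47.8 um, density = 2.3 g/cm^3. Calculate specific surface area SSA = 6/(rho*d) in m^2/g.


SSA = 6 / (2.3 * 47.8) = 0.055 m^2/g

0.055


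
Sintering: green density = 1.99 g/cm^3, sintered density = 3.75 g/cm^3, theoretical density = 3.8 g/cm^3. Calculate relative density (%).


Relative = 3.75 / 3.8 * 100 = 98.7%

98.7


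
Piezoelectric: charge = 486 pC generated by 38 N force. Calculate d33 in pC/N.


d33 = 486 / 38 = 12.8 pC/N

12.8


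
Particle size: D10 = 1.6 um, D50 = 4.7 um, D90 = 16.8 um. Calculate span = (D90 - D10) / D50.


Span = (16.8 - 1.6) / 4.7 = 15.2 / 4.7 = 3.234

3.234


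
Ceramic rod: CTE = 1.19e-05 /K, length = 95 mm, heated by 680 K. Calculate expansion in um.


dL = 1.19e-05 * 95 * 680 * 1000 = 768.74 um

768.74


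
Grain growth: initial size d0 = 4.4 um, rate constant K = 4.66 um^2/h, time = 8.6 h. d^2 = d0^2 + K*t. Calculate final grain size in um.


d^2 = 4.4^2 + 4.66*8.6 = 59.436
d = sqrt(59.436) = 7.71 um

7.71


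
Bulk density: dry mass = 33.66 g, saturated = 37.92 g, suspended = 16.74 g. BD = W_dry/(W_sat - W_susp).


BD = 33.66 / (37.92 - 16.74) = 33.66 / 21.18 = 1.589 g/cm^3

1.589


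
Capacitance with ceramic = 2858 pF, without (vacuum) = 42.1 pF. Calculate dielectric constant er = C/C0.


er = 2858 / 42.1 = 67.89

67.89


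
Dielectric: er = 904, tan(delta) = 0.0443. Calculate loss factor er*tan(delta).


Loss = 904 * 0.0443 = 40.047

40.047


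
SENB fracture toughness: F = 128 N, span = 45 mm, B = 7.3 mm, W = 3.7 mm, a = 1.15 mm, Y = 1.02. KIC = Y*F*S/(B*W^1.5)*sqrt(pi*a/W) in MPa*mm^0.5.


KIC = 1.02*128*45/(7.3*3.7^1.5)*sqrt(pi*1.15/3.7) = 111.74

111.74


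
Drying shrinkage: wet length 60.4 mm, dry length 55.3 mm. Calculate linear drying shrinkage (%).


DS = (60.4 - 55.3) / 60.4 * 100 = 8.44%

8.44


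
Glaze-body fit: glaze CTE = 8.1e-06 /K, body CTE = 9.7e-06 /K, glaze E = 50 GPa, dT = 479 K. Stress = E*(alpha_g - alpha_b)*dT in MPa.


Stress = 50*1000*(8.1e-06 - 9.7e-06)*479 = -38.3 MPa

-38.3


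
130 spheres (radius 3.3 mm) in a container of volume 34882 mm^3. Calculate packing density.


V_sphere = 4/3*pi*3.3^3 = 150.5326 mm^3
Total V = 130*150.5326 = 19569.238 mm^3
PD = 19569.238 / 34882 = 0.561

0.561


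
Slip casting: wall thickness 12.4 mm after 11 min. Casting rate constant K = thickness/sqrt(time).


K = 12.4 / sqrt(11) = 12.4 / 3.3166 = 3.739 mm/min^0.5

3.739


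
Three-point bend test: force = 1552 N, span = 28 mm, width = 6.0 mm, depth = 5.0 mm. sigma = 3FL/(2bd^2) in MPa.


sigma = 3*1552*28/(2*6.0*5.0^2) = 434.6 MPa

434.6


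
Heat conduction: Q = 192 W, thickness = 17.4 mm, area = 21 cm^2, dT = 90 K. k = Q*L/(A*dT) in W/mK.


k = 192*17.4/1000/(21/10000*90) = 17.68 W/mK

17.68


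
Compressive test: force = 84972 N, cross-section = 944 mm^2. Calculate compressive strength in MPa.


CS = 84972 / 944 = 90.0 MPa

90.0


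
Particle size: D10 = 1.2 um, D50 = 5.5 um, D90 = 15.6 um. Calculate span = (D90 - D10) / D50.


Span = (15.6 - 1.2) / 5.5 = 14.4 / 5.5 = 2.618

2.618


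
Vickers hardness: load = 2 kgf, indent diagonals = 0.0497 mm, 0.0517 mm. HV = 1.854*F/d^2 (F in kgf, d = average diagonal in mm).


d_avg = (0.0497+0.0517)/2 = 0.0507 mm
HV = 1.854*2/0.0507^2 = 1443

1443


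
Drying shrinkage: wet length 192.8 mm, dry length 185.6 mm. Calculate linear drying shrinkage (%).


DS = (192.8 - 185.6) / 192.8 * 100 = 3.73%

3.73


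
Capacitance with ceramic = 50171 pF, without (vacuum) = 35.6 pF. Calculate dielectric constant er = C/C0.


er = 50171 / 35.6 = 1409.3

1409.3


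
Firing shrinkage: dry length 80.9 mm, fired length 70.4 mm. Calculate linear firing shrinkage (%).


FS = (80.9 - 70.4) / 80.9 * 100 = 12.98%

12.98


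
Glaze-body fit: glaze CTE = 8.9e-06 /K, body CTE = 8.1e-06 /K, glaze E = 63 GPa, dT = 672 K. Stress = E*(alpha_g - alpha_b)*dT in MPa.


Stress = 63*1000*(8.9e-06 - 8.1e-06)*672 = 33.9 MPa

33.9


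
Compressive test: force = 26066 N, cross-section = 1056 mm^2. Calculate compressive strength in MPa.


CS = 26066 / 1056 = 24.7 MPa

24.7


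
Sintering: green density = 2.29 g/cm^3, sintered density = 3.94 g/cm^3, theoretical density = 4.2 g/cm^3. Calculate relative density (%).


Relative = 3.94 / 4.2 * 100 = 93.8%

93.8


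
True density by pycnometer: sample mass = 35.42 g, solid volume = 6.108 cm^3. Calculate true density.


TD = 35.42 / 6.108 = 5.799 g/cm^3

5.799


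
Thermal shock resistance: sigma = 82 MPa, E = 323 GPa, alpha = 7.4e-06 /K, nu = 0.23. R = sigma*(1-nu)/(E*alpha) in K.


R = 82*(1-0.23)/(323*1000*7.4e-06) = 26 K

26


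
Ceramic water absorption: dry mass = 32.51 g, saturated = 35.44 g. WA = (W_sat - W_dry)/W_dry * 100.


WA = (35.44 - 32.51) / 32.51 * 100 = 9.01%

9.01


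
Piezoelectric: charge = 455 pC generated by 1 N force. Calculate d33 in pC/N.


d33 = 455 / 1 = 455.0 pC/N

455.0


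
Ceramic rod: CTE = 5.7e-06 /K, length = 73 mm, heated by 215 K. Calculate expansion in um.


dL = 5.7e-06 * 73 * 215 * 1000 = 89.462 um

89.462


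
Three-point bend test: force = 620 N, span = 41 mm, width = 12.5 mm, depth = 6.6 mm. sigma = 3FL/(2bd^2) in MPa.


sigma = 3*620*41/(2*12.5*6.6^2) = 70.0 MPa

70.0


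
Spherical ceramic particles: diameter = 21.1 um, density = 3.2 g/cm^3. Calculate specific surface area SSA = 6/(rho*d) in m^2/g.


SSA = 6 / (3.2 * 21.1) = 0.089 m^2/g

0.089


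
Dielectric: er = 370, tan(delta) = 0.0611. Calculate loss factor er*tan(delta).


Loss = 370 * 0.0611 = 22.607

22.607


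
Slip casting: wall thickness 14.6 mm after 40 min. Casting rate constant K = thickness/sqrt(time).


K = 14.6 / sqrt(40) = 14.6 / 6.3246 = 2.308 mm/min^0.5

2.308


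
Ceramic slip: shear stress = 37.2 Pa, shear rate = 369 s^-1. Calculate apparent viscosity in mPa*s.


eta = tau/gamma * 1000 = 37.2/369 * 1000 = 100.8 mPa*s

100.8


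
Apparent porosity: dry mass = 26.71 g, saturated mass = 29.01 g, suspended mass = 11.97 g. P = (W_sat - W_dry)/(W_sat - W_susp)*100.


P = (29.01 - 26.71) / (29.01 - 11.97) * 100 = 2.3 / 17.04 * 100 = 13.5%

13.5


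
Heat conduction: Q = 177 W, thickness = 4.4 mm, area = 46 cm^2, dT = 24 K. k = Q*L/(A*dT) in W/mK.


k = 177*4.4/1000/(46/10000*24) = 7.05 W/mK

7.05


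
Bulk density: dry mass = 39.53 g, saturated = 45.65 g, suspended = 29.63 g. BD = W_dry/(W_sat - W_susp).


BD = 39.53 / (45.65 - 29.63) = 39.53 / 16.02 = 2.468 g/cm^3

2.468


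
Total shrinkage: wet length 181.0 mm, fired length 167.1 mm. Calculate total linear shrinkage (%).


TS = (181.0 - 167.1) / 181.0 * 100 = 7.68%

7.68


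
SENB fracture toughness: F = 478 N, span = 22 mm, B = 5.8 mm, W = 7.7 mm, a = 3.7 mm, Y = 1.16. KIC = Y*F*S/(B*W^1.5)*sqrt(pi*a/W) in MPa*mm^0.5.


KIC = 1.16*478*22/(5.8*7.7^1.5)*sqrt(pi*3.7/7.7) = 120.94

120.94


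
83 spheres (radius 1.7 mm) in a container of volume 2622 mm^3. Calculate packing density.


V_sphere = 4/3*pi*1.7^3 = 20.5795 mm^3
Total V = 83*20.5795 = 1708.0985 mm^3
PD = 1708.0985 / 2622 = 0.651

0.651


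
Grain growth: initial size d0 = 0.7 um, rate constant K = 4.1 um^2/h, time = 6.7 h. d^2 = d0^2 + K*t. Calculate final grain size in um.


d^2 = 0.7^2 + 4.1*6.7 = 27.96
d = sqrt(27.96) = 5.29 um

5.29


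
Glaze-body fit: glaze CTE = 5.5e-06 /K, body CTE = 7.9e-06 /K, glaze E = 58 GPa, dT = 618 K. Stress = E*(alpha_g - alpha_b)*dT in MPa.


Stress = 58*1000*(5.5e-06 - 7.9e-06)*618 = -86.0 MPa

-86.0


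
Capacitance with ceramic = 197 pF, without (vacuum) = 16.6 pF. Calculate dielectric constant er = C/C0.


er = 197 / 16.6 = 11.87

11.87


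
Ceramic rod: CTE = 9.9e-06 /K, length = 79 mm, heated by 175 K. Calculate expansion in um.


dL = 9.9e-06 * 79 * 175 * 1000 = 136.868 um

136.868


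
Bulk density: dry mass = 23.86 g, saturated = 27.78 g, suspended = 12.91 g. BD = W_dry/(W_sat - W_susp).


BD = 23.86 / (27.78 - 12.91) = 23.86 / 14.87 = 1.605 g/cm^3

1.605


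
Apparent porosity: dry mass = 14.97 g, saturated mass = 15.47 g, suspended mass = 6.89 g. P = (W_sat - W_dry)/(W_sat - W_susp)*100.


P = (15.47 - 14.97) / (15.47 - 6.89) * 100 = 0.5 / 8.58 * 100 = 5.8%

5.8


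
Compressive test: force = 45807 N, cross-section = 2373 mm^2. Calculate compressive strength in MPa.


CS = 45807 / 2373 = 19.3 MPa

19.3


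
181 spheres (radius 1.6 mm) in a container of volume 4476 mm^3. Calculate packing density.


V_sphere = 4/3*pi*1.6^3 = 17.1573 mm^3
Total V = 181*17.1573 = 3105.4713 mm^3
PD = 3105.4713 / 4476 = 0.694

0.694


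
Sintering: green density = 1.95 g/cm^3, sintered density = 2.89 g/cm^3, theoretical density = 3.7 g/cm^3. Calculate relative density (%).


Relative = 2.89 / 3.7 * 100 = 78.1%

78.1


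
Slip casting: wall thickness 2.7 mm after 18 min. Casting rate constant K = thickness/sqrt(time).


K = 2.7 / sqrt(18) = 2.7 / 4.2426 = 0.636 mm/min^0.5

0.636


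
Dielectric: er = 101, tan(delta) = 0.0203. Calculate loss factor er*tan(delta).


Loss = 101 * 0.0203 = 2.05

2.05


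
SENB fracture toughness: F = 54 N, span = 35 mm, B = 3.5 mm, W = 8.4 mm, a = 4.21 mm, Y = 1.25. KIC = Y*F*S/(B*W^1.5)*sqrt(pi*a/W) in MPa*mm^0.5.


KIC = 1.25*54*35/(3.5*8.4^1.5)*sqrt(pi*4.21/8.4) = 34.79

34.79


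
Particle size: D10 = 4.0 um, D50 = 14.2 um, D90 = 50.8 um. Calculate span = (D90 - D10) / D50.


Span = (50.8 - 4.0) / 14.2 = 46.8 / 14.2 = 3.296

3.296


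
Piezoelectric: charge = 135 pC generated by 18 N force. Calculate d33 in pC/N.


d33 = 135 / 18 = 7.5 pC/N

7.5


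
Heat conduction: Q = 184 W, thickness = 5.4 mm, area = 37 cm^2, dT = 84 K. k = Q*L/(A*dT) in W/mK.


k = 184*5.4/1000/(37/10000*84) = 3.2 W/mK

3.2


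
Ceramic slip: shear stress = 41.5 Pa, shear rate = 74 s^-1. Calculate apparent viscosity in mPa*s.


eta = tau/gamma * 1000 = 41.5/74 * 1000 = 560.8 mPa*s

560.8


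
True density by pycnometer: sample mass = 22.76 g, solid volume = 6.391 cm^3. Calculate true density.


TD = 22.76 / 6.391 = 3.561 g/cm^3

3.561


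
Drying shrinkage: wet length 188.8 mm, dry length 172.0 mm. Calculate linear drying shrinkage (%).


DS = (188.8 - 172.0) / 188.8 * 100 = 8.9%

8.9


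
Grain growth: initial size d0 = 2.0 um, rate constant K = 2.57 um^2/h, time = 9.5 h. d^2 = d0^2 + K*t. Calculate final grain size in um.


d^2 = 2.0^2 + 2.57*9.5 = 28.415
d = sqrt(28.415) = 5.33 um

5.33


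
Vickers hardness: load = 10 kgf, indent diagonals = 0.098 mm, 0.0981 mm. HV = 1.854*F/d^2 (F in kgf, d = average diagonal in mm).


d_avg = (0.098+0.0981)/2 = 0.09805 mm
HV = 1.854*10/0.09805^2 = 1928

1928


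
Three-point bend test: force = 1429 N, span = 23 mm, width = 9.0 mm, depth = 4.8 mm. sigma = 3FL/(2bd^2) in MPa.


sigma = 3*1429*23/(2*9.0*4.8^2) = 237.8 MPa

237.8


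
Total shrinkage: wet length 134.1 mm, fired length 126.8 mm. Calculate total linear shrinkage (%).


TS = (134.1 - 126.8) / 134.1 * 100 = 5.44%

5.44


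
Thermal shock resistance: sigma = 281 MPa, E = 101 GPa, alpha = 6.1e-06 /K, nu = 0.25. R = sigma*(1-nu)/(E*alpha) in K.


R = 281*(1-0.25)/(101*1000*6.1e-06) = 342 K

342


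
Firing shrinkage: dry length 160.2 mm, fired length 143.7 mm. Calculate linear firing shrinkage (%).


FS = (160.2 - 143.7) / 160.2 * 100 = 10.3%

10.3


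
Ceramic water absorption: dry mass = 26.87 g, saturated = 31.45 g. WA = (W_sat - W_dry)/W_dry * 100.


WA = (31.45 - 26.87) / 26.87 * 100 = 17.05%

17.05


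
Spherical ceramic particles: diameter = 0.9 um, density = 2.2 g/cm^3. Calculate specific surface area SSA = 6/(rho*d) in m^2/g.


SSA = 6 / (2.2 * 0.9) = 3.03 m^2/g

3.03


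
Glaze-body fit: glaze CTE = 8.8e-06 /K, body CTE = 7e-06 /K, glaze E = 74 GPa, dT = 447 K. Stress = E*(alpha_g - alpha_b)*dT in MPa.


Stress = 74*1000*(8.8e-06 - 7e-06)*447 = 59.5 MPa

59.5


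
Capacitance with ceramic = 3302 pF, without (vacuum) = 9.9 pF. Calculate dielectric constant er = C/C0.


er = 3302 / 9.9 = 333.54

333.54


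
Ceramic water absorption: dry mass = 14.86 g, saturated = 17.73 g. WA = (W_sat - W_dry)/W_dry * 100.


WA = (17.73 - 14.86) / 14.86 * 100 = 19.31%

19.31


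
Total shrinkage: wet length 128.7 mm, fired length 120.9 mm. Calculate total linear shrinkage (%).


TS = (128.7 - 120.9) / 128.7 * 100 = 6.06%

6.06


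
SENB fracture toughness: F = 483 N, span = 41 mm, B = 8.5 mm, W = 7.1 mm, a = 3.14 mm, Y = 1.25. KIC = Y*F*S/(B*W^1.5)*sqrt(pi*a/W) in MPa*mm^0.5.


KIC = 1.25*483*41/(8.5*7.1^1.5)*sqrt(pi*3.14/7.1) = 181.45

181.45


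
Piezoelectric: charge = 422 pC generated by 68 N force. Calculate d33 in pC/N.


d33 = 422 / 68 = 6.2 pC/N

6.2


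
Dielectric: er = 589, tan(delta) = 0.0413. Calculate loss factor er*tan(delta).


Loss = 589 * 0.0413 = 24.326

24.326


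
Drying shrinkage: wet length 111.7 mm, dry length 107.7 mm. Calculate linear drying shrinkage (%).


DS = (111.7 - 107.7) / 111.7 * 100 = 3.58%

3.58


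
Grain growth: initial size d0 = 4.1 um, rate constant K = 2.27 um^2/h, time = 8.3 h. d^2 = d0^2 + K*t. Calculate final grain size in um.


d^2 = 4.1^2 + 2.27*8.3 = 35.651
d = sqrt(35.651) = 5.97 um

5.97


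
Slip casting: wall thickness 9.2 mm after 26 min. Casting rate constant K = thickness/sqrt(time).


K = 9.2 / sqrt(26) = 9.2 / 5.099 = 1.804 mm/min^0.5

1.804


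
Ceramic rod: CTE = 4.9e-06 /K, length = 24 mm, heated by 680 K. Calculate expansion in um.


dL = 4.9e-06 * 24 * 680 * 1000 = 79.968 um

79.968


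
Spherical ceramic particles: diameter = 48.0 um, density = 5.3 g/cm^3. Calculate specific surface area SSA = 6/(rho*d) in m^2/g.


SSA = 6 / (5.3 * 48.0) = 0.024 m^2/g

0.024


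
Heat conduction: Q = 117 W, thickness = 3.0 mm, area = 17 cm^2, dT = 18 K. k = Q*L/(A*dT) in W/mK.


k = 117*3.0/1000/(17/10000*18) = 11.47 W/mK

11.47


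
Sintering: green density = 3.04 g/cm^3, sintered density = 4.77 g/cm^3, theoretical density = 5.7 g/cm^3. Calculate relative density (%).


Relative = 4.77 / 5.7 * 100 = 83.7%

83.7


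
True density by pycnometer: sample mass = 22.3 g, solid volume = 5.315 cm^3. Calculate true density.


TD = 22.3 / 5.315 = 4.196 g/cm^3

4.196


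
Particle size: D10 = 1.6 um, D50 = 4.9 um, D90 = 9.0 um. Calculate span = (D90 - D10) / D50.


Span = (9.0 - 1.6) / 4.9 = 7.4 / 4.9 = 1.51

1.51


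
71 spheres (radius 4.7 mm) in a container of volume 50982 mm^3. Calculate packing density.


V_sphere = 4/3*pi*4.7^3 = 434.8928 mm^3
Total V = 71*434.8928 = 30877.3888 mm^3
PD = 30877.3888 / 50982 = 0.606

0.606


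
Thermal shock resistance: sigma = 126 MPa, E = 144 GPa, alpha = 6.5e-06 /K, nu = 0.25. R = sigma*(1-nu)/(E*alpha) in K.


R = 126*(1-0.25)/(144*1000*6.5e-06) = 101 K

101


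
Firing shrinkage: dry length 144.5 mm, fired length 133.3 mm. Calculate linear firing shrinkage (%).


FS = (144.5 - 133.3) / 144.5 * 100 = 7.75%

7.75


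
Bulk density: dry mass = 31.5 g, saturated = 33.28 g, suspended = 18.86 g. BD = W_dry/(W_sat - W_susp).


BD = 31.5 / (33.28 - 18.86) = 31.5 / 14.42 = 2.184 g/cm^3

2.184


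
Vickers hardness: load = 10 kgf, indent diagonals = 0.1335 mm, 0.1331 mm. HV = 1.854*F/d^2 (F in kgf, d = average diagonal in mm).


d_avg = (0.1335+0.1331)/2 = 0.1333 mm
HV = 1.854*10/0.1333^2 = 1043

1043


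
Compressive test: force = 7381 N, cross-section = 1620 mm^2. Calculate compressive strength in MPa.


CS = 7381 / 1620 = 4.6 MPa

4.6


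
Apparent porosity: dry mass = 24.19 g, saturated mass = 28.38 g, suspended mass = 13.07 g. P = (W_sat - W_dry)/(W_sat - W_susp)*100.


P = (28.38 - 24.19) / (28.38 - 13.07) * 100 = 4.19 / 15.31 * 100 = 27.4%

27.4


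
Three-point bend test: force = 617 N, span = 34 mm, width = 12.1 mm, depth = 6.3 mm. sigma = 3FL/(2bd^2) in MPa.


sigma = 3*617*34/(2*12.1*6.3^2) = 65.5 MPa

65.5


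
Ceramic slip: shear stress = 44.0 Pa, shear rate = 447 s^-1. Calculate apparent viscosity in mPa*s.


eta = tau/gamma * 1000 = 44.0/447 * 1000 = 98.4 mPa*s

98.4


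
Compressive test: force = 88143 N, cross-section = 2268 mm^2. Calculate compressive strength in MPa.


CS = 88143 / 2268 = 38.9 MPa

38.9


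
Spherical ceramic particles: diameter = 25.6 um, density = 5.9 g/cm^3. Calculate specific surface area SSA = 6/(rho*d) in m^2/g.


SSA = 6 / (5.9 * 25.6) = 0.04 m^2/g

0.04


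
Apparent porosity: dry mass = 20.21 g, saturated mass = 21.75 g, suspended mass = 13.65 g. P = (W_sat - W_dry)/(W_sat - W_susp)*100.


P = (21.75 - 20.21) / (21.75 - 13.65) * 100 = 1.54 / 8.1 * 100 = 19.0%

19.0


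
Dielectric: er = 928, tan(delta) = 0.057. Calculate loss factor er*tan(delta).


Loss = 928 * 0.057 = 52.896

52.896


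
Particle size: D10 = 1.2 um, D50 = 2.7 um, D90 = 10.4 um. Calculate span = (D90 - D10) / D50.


Span = (10.4 - 1.2) / 2.7 = 9.2 / 2.7 = 3.407

3.407


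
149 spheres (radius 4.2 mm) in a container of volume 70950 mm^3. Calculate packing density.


V_sphere = 4/3*pi*4.2^3 = 310.3391 mm^3
Total V = 149*310.3391 = 46240.5259 mm^3
PD = 46240.5259 / 70950 = 0.652

0.652


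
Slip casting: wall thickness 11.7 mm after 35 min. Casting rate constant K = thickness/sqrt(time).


K = 11.7 / sqrt(35) = 11.7 / 5.9161 = 1.978 mm/min^0.5

1.978


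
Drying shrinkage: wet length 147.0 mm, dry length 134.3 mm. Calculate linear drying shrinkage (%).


DS = (147.0 - 134.3) / 147.0 * 100 = 8.64%

8.64


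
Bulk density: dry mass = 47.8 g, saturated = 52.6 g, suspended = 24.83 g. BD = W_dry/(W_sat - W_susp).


BD = 47.8 / (52.6 - 24.83) = 47.8 / 27.77 = 1.721 g/cm^3

1.721


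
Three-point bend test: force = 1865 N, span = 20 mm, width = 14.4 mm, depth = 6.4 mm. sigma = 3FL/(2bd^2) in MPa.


sigma = 3*1865*20/(2*14.4*6.4^2) = 94.9 MPa

94.9


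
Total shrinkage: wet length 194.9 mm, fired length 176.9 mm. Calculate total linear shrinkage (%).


TS = (194.9 - 176.9) / 194.9 * 100 = 9.24%

9.24


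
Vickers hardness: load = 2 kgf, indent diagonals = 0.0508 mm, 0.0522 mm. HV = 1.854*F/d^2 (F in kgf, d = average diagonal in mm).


d_avg = (0.0508+0.0522)/2 = 0.0515 mm
HV = 1.854*2/0.0515^2 = 1398

1398


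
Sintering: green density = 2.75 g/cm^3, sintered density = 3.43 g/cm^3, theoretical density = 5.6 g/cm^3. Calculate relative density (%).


Relative = 3.43 / 5.6 * 100 = 61.3%

61.3


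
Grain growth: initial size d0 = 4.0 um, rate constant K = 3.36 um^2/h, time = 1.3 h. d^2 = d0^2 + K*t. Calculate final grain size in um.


d^2 = 4.0^2 + 3.36*1.3 = 20.368
d = sqrt(20.368) = 4.51 um

4.51


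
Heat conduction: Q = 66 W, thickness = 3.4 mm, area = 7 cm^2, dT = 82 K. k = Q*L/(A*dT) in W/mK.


k = 66*3.4/1000/(7/10000*82) = 3.91 W/mK

3.91


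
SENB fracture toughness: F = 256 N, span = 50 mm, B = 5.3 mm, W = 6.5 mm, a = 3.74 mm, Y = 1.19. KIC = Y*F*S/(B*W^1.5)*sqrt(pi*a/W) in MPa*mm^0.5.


KIC = 1.19*256*50/(5.3*6.5^1.5)*sqrt(pi*3.74/6.5) = 233.17

233.17


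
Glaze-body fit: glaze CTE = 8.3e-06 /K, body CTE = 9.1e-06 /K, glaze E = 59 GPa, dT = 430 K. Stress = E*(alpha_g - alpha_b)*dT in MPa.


Stress = 59*1000*(8.3e-06 - 9.1e-06)*430 = -20.3 MPa

-20.3


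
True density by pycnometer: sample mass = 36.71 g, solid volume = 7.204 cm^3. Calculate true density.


TD = 36.71 / 7.204 = 5.096 g/cm^3

5.096


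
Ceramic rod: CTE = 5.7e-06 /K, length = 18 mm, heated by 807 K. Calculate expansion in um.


dL = 5.7e-06 * 18 * 807 * 1000 = 82.798 um

82.798


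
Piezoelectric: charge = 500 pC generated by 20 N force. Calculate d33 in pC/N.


d33 = 500 / 20 = 25.0 pC/N

25.0


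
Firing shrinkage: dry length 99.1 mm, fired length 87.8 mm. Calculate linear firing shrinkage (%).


FS = (99.1 - 87.8) / 99.1 * 100 = 11.4%

11.4


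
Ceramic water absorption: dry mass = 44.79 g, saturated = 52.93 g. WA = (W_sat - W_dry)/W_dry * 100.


WA = (52.93 - 44.79) / 44.79 * 100 = 18.17%

18.17


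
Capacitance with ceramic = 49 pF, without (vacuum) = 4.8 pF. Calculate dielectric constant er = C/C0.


er = 49 / 4.8 = 10.21

10.21


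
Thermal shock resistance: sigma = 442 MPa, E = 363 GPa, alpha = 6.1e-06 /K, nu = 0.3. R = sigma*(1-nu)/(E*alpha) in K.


R = 442*(1-0.3)/(363*1000*6.1e-06) = 140 K

140


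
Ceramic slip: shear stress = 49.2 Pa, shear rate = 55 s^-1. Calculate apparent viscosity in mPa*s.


eta = tau/gamma * 1000 = 49.2/55 * 1000 = 894.5 mPa*s

894.5


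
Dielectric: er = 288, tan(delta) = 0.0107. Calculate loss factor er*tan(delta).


Loss = 288 * 0.0107 = 3.082

3.082


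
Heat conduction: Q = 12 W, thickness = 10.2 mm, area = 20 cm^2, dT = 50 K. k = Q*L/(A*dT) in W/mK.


k = 12*10.2/1000/(20/10000*50) = 1.22 W/mK

1.22


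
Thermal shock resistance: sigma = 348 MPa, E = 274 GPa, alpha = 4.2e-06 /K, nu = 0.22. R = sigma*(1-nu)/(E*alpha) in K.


R = 348*(1-0.22)/(274*1000*4.2e-06) = 236 K

236


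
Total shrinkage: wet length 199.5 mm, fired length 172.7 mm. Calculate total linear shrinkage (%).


TS = (199.5 - 172.7) / 199.5 * 100 = 13.43%

13.43


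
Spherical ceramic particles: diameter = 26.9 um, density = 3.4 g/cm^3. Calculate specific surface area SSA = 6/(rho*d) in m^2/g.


SSA = 6 / (3.4 * 26.9) = 0.066 m^2/g

0.066


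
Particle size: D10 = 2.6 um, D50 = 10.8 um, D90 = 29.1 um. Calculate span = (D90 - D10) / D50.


Span = (29.1 - 2.6) / 10.8 = 26.5 / 10.8 = 2.454

2.454


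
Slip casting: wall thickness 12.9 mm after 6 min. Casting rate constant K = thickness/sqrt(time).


K = 12.9 / sqrt(6) = 12.9 / 2.4495 = 5.266 mm/min^0.5

5.266


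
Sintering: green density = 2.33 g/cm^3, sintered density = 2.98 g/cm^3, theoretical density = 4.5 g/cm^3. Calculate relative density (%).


Relative = 2.98 / 4.5 * 100 = 66.2%

66.2


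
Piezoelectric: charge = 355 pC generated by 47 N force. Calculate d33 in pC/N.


d33 = 355 / 47 = 7.6 pC/N

7.6


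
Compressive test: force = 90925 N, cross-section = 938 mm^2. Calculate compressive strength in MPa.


CS = 90925 / 938 = 96.9 MPa

96.9


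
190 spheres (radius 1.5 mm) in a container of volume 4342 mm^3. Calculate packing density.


V_sphere = 4/3*pi*1.5^3 = 14.1372 mm^3
Total V = 190*14.1372 = 2686.068 mm^3
PD = 2686.068 / 4342 = 0.619

0.619


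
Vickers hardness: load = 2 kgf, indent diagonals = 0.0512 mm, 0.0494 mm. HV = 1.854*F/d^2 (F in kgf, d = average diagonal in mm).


d_avg = (0.0512+0.0494)/2 = 0.0503 mm
HV = 1.854*2/0.0503^2 = 1466

1466


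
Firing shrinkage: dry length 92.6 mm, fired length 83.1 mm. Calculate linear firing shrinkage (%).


FS = (92.6 - 83.1) / 92.6 * 100 = 10.26%

10.26


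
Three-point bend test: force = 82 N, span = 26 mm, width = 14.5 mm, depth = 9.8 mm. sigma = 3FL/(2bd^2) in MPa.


sigma = 3*82*26/(2*14.5*9.8^2) = 2.3 MPa

2.3


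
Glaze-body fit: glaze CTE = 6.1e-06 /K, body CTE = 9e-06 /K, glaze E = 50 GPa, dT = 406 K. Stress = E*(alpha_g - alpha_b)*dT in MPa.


Stress = 50*1000*(6.1e-06 - 9e-06)*406 = -58.9 MPa

-58.9


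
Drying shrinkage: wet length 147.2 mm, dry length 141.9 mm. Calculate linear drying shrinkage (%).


DS = (147.2 - 141.9) / 147.2 * 100 = 3.6%

3.6


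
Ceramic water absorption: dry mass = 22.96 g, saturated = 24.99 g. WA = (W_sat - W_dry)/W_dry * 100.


WA = (24.99 - 22.96) / 22.96 * 100 = 8.84%

8.84


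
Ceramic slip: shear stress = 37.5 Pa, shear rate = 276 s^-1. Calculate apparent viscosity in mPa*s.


eta = tau/gamma * 1000 = 37.5/276 * 1000 = 135.9 mPa*s

135.9


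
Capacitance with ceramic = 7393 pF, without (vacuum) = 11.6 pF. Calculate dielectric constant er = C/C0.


er = 7393 / 11.6 = 637.33

637.33


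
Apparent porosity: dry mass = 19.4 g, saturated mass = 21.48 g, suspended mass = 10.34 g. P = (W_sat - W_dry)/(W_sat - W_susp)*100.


P = (21.48 - 19.4) / (21.48 - 10.34) * 100 = 2.08 / 11.14 * 100 = 18.7%

18.7


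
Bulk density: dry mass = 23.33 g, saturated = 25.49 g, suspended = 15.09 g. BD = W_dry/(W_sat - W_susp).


BD = 23.33 / (25.49 - 15.09) = 23.33 / 10.4 = 2.243 g/cm^3

2.243


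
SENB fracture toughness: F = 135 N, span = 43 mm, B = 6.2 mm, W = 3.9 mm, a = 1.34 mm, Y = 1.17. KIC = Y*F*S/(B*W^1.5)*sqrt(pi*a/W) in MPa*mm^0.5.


KIC = 1.17*135*43/(6.2*3.9^1.5)*sqrt(pi*1.34/3.9) = 147.77

147.77


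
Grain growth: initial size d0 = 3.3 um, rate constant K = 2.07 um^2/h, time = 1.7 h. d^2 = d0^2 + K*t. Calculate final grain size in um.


d^2 = 3.3^2 + 2.07*1.7 = 14.409
d = sqrt(14.409) = 3.8 um

3.8


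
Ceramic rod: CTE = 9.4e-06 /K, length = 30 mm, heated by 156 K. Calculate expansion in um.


dL = 9.4e-06 * 30 * 156 * 1000 = 43.992 um

43.992


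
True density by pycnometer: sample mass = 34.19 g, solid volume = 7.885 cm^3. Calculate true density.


TD = 34.19 / 7.885 = 4.336 g/cm^3

4.336


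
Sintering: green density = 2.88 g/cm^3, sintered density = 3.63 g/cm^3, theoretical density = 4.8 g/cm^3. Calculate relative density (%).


Relative = 3.63 / 4.8 * 100 = 75.6%

75.6


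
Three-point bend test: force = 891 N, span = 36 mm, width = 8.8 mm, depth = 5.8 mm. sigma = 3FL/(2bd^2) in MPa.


sigma = 3*891*36/(2*8.8*5.8^2) = 162.5 MPa

162.5


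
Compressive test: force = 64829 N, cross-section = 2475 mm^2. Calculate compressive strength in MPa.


CS = 64829 / 2475 = 26.2 MPa

26.2


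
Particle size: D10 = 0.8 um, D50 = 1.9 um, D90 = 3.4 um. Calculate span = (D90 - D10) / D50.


Span = (3.4 - 0.8) / 1.9 = 2.6 / 1.9 = 1.368

1.368


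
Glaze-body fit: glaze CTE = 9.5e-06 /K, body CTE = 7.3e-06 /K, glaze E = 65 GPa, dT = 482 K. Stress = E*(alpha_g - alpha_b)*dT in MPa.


Stress = 65*1000*(9.5e-06 - 7.3e-06)*482 = 68.9 MPa

68.9


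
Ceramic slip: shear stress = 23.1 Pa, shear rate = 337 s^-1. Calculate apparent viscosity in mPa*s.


eta = tau/gamma * 1000 = 23.1/337 * 1000 = 68.5 mPa*s

68.5


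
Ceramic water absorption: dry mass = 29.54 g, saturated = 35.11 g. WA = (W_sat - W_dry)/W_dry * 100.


WA = (35.11 - 29.54) / 29.54 * 100 = 18.86%

18.86


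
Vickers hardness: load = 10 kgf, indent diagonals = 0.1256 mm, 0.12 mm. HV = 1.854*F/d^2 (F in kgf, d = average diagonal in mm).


d_avg = (0.1256+0.12)/2 = 0.1228 mm
HV = 1.854*10/0.1228^2 = 1229

1229


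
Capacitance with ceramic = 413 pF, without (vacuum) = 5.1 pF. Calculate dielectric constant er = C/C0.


er = 413 / 5.1 = 80.98

80.98


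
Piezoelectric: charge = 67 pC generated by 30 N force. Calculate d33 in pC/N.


d33 = 67 / 30 = 2.2 pC/N

2.2


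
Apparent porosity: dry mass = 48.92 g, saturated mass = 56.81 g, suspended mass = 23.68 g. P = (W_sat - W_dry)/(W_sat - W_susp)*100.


P = (56.81 - 48.92) / (56.81 - 23.68) * 100 = 7.89 / 33.13 * 100 = 23.8%

23.8


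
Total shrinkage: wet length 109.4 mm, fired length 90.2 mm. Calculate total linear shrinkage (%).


TS = (109.4 - 90.2) / 109.4 * 100 = 17.55%

17.55


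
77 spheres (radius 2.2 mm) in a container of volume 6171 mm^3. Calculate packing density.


V_sphere = 4/3*pi*2.2^3 = 44.6022 mm^3
Total V = 77*44.6022 = 3434.3694 mm^3
PD = 3434.3694 / 6171 = 0.557

0.557


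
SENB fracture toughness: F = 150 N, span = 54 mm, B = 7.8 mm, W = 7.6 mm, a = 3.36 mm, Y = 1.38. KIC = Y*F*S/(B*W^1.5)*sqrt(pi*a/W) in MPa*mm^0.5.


KIC = 1.38*150*54/(7.8*7.6^1.5)*sqrt(pi*3.36/7.6) = 80.61

80.61


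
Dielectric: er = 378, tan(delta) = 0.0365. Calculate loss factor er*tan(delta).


Loss = 378 * 0.0365 = 13.797

13.797


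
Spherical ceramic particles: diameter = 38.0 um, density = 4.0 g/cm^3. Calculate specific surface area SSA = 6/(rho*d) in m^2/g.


SSA = 6 / (4.0 * 38.0) = 0.039 m^2/g

0.039


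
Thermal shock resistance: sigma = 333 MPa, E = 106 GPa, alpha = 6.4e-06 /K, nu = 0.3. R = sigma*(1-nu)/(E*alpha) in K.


R = 333*(1-0.3)/(106*1000*6.4e-06) = 344 K

344


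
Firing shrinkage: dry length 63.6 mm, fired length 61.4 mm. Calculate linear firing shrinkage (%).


FS = (63.6 - 61.4) / 63.6 * 100 = 3.46%

3.46


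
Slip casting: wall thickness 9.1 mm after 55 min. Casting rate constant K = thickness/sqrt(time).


K = 9.1 / sqrt(55) = 9.1 / 7.4162 = 1.227 mm/min^0.5

1.227


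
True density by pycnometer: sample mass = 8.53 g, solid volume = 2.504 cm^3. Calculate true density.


TD = 8.53 / 2.504 = 3.407 g/cm^3

3.407


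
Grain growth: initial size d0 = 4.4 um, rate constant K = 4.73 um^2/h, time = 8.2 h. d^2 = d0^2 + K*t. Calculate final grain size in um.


d^2 = 4.4^2 + 4.73*8.2 = 58.146
d = sqrt(58.146) = 7.63 um

7.63


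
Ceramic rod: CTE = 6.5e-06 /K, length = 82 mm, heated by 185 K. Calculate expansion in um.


dL = 6.5e-06 * 82 * 185 * 1000 = 98.605 um

98.605


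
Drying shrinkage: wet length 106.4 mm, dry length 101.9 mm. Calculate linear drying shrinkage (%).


DS = (106.4 - 101.9) / 106.4 * 100 = 4.23%

4.23


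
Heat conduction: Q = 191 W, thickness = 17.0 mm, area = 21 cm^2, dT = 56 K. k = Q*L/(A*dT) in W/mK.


k = 191*17.0/1000/(21/10000*56) = 27.61 W/mK

27.61


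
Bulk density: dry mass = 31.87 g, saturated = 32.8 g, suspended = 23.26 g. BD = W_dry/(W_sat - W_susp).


BD = 31.87 / (32.8 - 23.26) = 31.87 / 9.54 = 3.341 g/cm^3

3.341


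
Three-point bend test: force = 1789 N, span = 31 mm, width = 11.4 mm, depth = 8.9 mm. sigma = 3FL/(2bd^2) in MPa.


sigma = 3*1789*31/(2*11.4*8.9^2) = 92.1 MPa

92.1


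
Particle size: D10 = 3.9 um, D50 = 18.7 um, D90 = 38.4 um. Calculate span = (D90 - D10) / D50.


Span = (38.4 - 3.9) / 18.7 = 34.5 / 18.7 = 1.845

1.845


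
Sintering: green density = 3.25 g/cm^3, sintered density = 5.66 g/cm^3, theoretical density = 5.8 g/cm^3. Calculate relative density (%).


Relative = 5.66 / 5.8 * 100 = 97.6%

97.6


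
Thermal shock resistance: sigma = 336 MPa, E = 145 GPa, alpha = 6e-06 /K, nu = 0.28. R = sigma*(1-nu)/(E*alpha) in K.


R = 336*(1-0.28)/(145*1000*6e-06) = 278 K

278


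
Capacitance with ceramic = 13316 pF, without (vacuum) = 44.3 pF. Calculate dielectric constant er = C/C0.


er = 13316 / 44.3 = 300.59

300.59


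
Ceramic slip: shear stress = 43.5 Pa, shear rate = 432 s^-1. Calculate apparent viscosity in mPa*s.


eta = tau/gamma * 1000 = 43.5/432 * 1000 = 100.7 mPa*s

100.7


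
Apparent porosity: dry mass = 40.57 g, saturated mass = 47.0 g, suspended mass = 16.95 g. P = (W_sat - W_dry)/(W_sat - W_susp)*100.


P = (47.0 - 40.57) / (47.0 - 16.95) * 100 = 6.43 / 30.05 * 100 = 21.4%

21.4


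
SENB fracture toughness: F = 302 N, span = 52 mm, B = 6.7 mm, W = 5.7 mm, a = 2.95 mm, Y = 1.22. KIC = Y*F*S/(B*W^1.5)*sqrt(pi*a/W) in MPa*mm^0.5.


KIC = 1.22*302*52/(6.7*5.7^1.5)*sqrt(pi*2.95/5.7) = 267.94

267.94


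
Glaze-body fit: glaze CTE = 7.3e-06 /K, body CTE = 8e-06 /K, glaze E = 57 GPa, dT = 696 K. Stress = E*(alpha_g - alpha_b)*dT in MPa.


Stress = 57*1000*(7.3e-06 - 8e-06)*696 = -27.8 MPa

-27.8


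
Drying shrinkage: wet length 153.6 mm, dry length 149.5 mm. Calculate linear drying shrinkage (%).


DS = (153.6 - 149.5) / 153.6 * 100 = 2.67%

2.67


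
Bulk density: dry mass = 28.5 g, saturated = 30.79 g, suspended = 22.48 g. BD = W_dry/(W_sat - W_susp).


BD = 28.5 / (30.79 - 22.48) = 28.5 / 8.31 = 3.43 g/cm^3

3.43


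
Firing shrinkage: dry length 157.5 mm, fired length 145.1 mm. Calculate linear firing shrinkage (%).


FS = (157.5 - 145.1) / 157.5 * 100 = 7.87%

7.87


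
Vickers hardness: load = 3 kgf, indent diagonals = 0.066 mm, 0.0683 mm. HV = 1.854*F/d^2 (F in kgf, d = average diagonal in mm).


d_avg = (0.066+0.0683)/2 = 0.06715 mm
HV = 1.854*3/0.06715^2 = 1233

1233


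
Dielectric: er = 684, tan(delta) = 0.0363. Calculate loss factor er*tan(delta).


Loss = 684 * 0.0363 = 24.829

24.829


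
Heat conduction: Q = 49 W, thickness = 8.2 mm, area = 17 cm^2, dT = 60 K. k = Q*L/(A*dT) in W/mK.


k = 49*8.2/1000/(17/10000*60) = 3.94 W/mK

3.94


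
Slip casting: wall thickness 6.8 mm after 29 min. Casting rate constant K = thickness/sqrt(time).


K = 6.8 / sqrt(29) = 6.8 / 5.3852 = 1.263 mm/min^0.5

1.263


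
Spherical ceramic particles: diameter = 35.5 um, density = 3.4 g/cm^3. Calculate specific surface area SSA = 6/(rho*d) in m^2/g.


SSA = 6 / (3.4 * 35.5) = 0.05 m^2/g

0.05


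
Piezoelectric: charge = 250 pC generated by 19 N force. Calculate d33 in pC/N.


d33 = 250 / 19 = 13.2 pC/N

13.2


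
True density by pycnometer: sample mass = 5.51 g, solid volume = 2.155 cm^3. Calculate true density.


TD = 5.51 / 2.155 = 2.557 g/cm^3

2.557


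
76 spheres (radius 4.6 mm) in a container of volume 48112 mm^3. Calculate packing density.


V_sphere = 4/3*pi*4.6^3 = 407.7201 mm^3
Total V = 76*407.7201 = 30986.7276 mm^3
PD = 30986.7276 / 48112 = 0.644

0.644


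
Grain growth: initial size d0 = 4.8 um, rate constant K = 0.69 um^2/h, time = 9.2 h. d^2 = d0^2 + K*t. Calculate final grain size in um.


d^2 = 4.8^2 + 0.69*9.2 = 29.388
d = sqrt(29.388) = 5.42 um

5.42
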